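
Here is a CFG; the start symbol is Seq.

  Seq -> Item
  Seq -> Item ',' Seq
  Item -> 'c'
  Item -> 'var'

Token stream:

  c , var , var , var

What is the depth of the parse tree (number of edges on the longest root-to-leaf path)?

5

[Seq [Item c] , [Seq [Item var] , [Seq [Item var] , [Seq [Item var]]]]]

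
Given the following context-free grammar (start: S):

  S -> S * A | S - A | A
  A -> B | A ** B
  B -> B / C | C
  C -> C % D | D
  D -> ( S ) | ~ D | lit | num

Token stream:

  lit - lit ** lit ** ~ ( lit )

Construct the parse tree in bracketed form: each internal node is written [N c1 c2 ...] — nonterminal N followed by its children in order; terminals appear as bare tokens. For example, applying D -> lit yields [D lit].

[S [S [A [B [C [D lit]]]]] - [A [A [A [B [C [D lit]]]] ** [B [C [D lit]]]] ** [B [C [D ~ [D ( [S [A [B [C [D lit]]]]] )]]]]]]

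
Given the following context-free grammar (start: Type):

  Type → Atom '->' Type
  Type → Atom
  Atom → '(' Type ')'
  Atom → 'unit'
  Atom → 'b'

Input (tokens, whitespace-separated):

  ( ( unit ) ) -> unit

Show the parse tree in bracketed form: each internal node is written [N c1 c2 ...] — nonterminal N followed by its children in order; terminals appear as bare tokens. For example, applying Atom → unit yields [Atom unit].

Type
Atom -> Type
( Type ) -> Type
( Atom ) -> Type
( ( Type ) ) -> Type
( ( Atom ) ) -> Type
( ( unit ) ) -> Type
( ( unit ) ) -> Atom
( ( unit ) ) -> unit

[Type [Atom ( [Type [Atom ( [Type [Atom unit]] )]] )] -> [Type [Atom unit]]]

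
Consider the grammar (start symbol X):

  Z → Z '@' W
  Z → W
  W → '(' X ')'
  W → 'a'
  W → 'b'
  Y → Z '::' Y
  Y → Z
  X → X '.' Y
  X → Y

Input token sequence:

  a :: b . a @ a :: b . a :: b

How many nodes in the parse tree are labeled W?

7

[X [X [X [Y [Z [W a]] :: [Y [Z [W b]]]]] . [Y [Z [Z [W a]] @ [W a]] :: [Y [Z [W b]]]]] . [Y [Z [W a]] :: [Y [Z [W b]]]]]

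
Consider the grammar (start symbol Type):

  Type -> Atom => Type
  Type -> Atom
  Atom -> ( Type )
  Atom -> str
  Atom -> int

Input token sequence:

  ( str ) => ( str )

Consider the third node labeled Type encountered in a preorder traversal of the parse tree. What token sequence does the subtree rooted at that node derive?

[Type [Atom ( [Type [Atom str]] )] => [Type [Atom ( [Type [Atom str]] )]]]

( str )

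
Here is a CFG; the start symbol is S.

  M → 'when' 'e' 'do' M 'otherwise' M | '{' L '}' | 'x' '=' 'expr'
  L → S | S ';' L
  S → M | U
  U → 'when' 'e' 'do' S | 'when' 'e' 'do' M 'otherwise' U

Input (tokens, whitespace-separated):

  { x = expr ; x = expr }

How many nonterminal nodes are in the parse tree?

[S [M { [L [S [M x = expr]] ; [L [S [M x = expr]]]] }]]

8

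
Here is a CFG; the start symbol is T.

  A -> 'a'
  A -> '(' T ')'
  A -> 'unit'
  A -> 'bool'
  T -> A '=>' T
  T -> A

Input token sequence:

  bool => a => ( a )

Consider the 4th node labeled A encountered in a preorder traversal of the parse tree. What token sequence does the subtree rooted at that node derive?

a

[T [A bool] => [T [A a] => [T [A ( [T [A a]] )]]]]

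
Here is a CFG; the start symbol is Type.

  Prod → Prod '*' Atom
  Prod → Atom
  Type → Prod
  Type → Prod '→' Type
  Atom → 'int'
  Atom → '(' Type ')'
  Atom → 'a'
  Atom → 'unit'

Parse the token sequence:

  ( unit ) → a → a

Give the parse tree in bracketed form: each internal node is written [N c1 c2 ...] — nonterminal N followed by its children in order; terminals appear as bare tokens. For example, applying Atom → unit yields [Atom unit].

[Type [Prod [Atom ( [Type [Prod [Atom unit]]] )]] → [Type [Prod [Atom a]] → [Type [Prod [Atom a]]]]]

Type
Prod → Type
Atom → Type
( Type ) → Type
( Prod ) → Type
( Atom ) → Type
( unit ) → Type
( unit ) → Prod → Type
( unit ) → Atom → Type
( unit ) → a → Type
( unit ) → a → Prod
( unit ) → a → Atom
( unit ) → a → a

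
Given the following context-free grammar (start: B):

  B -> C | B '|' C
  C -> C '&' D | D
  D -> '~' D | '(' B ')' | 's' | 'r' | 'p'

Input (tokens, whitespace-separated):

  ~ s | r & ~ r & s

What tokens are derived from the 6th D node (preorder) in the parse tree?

s

[B [B [C [D ~ [D s]]]] | [C [C [C [D r]] & [D ~ [D r]]] & [D s]]]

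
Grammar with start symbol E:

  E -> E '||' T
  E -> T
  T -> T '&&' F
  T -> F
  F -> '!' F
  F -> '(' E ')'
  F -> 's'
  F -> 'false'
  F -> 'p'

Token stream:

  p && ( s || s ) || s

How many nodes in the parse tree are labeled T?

[E [E [T [T [F p]] && [F ( [E [E [T [F s]]] || [T [F s]]] )]]] || [T [F s]]]

5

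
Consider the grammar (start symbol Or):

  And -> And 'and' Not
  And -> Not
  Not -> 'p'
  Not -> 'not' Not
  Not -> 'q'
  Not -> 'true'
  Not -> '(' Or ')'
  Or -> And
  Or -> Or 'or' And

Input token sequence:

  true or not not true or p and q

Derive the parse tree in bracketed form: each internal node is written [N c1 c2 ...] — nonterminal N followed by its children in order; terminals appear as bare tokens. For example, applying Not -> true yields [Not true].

Or
Or or And
Or or And or And
And or And or And
Not or And or And
true or And or And
true or Not or And
true or not Not or And
true or not not Not or And
true or not not true or And
true or not not true or And and Not
true or not not true or Not and Not
true or not not true or p and Not
true or not not true or p and q

[Or [Or [Or [And [Not true]]] or [And [Not not [Not not [Not true]]]]] or [And [And [Not p]] and [Not q]]]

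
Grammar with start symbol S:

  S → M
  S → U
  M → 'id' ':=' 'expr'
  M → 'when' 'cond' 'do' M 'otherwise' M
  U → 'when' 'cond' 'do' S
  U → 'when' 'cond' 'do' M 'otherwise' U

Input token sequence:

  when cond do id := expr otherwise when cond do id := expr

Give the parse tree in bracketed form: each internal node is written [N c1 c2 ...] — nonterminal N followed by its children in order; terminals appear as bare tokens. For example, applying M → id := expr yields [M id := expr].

S
U
when cond do M otherwise U
when cond do id := expr otherwise U
when cond do id := expr otherwise when cond do S
when cond do id := expr otherwise when cond do M
when cond do id := expr otherwise when cond do id := expr

[S [U when cond do [M id := expr] otherwise [U when cond do [S [M id := expr]]]]]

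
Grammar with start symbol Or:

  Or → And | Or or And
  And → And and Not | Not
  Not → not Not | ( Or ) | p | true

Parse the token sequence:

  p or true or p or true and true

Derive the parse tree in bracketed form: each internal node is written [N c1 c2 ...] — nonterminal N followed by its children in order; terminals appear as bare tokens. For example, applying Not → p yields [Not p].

Or
Or or And
Or or And or And
Or or And or And or And
And or And or And or And
Not or And or And or And
p or And or And or And
p or Not or And or And
p or true or And or And
p or true or Not or And
p or true or p or And
p or true or p or And and Not
p or true or p or Not and Not
p or true or p or true and Not
p or true or p or true and true

[Or [Or [Or [Or [And [Not p]]] or [And [Not true]]] or [And [Not p]]] or [And [And [Not true]] and [Not true]]]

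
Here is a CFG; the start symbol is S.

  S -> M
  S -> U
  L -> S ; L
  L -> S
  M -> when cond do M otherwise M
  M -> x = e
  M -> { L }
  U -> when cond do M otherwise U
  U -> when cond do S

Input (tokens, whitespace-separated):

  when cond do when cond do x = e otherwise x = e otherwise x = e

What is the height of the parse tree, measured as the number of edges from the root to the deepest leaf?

[S [M when cond do [M when cond do [M x = e] otherwise [M x = e]] otherwise [M x = e]]]

4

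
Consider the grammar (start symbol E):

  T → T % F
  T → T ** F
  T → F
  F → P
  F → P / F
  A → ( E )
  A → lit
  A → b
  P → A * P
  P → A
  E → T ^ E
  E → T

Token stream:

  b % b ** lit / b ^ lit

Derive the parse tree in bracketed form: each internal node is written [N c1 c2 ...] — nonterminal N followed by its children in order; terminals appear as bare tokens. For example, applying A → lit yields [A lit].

[E [T [T [T [F [P [A b]]]] % [F [P [A b]]]] ** [F [P [A lit]] / [F [P [A b]]]]] ^ [E [T [F [P [A lit]]]]]]

E
T ^ E
T ** F ^ E
T % F ** F ^ E
F % F ** F ^ E
P % F ** F ^ E
A % F ** F ^ E
b % F ** F ^ E
b % P ** F ^ E
b % A ** F ^ E
b % b ** F ^ E
b % b ** P / F ^ E
b % b ** A / F ^ E
b % b ** lit / F ^ E
b % b ** lit / P ^ E
b % b ** lit / A ^ E
b % b ** lit / b ^ E
b % b ** lit / b ^ T
b % b ** lit / b ^ F
b % b ** lit / b ^ P
b % b ** lit / b ^ A
b % b ** lit / b ^ lit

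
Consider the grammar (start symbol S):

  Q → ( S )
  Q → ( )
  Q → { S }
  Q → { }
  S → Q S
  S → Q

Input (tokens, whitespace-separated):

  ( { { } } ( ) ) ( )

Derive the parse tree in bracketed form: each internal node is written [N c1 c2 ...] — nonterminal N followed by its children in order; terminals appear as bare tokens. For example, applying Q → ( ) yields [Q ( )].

[S [Q ( [S [Q { [S [Q { }]] }] [S [Q ( )]]] )] [S [Q ( )]]]

S
Q S
( S ) S
( Q S ) S
( { S } S ) S
( { Q } S ) S
( { { } } S ) S
( { { } } Q ) S
( { { } } ( ) ) S
( { { } } ( ) ) Q
( { { } } ( ) ) ( )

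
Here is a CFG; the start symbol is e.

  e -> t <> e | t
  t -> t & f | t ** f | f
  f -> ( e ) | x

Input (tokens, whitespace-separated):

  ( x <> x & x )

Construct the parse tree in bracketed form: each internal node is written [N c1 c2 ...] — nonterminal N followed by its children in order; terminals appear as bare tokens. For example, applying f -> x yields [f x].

e
t
f
( e )
( t <> e )
( f <> e )
( x <> e )
( x <> t )
( x <> t & f )
( x <> f & f )
( x <> x & f )
( x <> x & x )

[e [t [f ( [e [t [f x]] <> [e [t [t [f x]] & [f x]]]] )]]]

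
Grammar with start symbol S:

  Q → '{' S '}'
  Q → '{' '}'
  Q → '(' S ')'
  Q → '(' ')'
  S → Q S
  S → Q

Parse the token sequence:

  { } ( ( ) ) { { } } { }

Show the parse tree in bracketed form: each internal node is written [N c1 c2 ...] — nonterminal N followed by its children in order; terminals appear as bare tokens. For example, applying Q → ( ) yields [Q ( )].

S
Q S
{ } S
{ } Q S
{ } ( S ) S
{ } ( Q ) S
{ } ( ( ) ) S
{ } ( ( ) ) Q S
{ } ( ( ) ) { S } S
{ } ( ( ) ) { Q } S
{ } ( ( ) ) { { } } S
{ } ( ( ) ) { { } } Q
{ } ( ( ) ) { { } } { }

[S [Q { }] [S [Q ( [S [Q ( )]] )] [S [Q { [S [Q { }]] }] [S [Q { }]]]]]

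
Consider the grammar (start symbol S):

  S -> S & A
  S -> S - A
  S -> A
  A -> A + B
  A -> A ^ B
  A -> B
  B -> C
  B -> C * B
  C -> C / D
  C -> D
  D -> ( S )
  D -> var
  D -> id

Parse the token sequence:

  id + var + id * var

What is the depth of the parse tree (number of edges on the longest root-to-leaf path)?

7

[S [A [A [A [B [C [D id]]]] + [B [C [D var]]]] + [B [C [D id]] * [B [C [D var]]]]]]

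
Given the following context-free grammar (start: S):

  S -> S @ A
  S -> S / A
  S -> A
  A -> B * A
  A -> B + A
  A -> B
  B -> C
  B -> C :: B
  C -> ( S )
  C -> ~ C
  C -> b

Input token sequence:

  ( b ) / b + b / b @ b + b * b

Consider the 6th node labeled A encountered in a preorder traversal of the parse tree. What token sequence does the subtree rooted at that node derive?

b + b * b

[S [S [S [S [A [B [C ( [S [A [B [C b]]]] )]]]] / [A [B [C b]] + [A [B [C b]]]]] / [A [B [C b]]]] @ [A [B [C b]] + [A [B [C b]] * [A [B [C b]]]]]]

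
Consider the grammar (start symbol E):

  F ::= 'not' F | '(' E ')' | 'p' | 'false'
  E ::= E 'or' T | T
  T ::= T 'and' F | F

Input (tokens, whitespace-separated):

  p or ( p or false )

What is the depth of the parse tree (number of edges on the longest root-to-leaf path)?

[E [E [T [F p]]] or [T [F ( [E [E [T [F p]]] or [T [F false]]] )]]]

7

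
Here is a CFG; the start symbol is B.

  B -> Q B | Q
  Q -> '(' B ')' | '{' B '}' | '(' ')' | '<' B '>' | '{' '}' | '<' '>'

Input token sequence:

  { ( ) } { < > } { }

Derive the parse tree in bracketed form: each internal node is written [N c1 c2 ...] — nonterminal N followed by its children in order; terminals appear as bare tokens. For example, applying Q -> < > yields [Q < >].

[B [Q { [B [Q ( )]] }] [B [Q { [B [Q < >]] }] [B [Q { }]]]]

B
Q B
{ B } B
{ Q } B
{ ( ) } B
{ ( ) } Q B
{ ( ) } { B } B
{ ( ) } { Q } B
{ ( ) } { < > } B
{ ( ) } { < > } Q
{ ( ) } { < > } { }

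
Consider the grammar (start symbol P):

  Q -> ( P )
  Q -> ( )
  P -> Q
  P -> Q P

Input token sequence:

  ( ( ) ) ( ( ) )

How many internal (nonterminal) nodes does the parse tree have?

8

[P [Q ( [P [Q ( )]] )] [P [Q ( [P [Q ( )]] )]]]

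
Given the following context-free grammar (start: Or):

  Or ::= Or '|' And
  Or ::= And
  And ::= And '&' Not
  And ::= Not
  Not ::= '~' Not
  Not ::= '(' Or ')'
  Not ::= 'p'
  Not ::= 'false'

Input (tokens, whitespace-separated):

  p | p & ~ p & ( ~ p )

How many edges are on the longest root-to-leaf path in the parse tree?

7

[Or [Or [And [Not p]]] | [And [And [And [Not p]] & [Not ~ [Not p]]] & [Not ( [Or [And [Not ~ [Not p]]]] )]]]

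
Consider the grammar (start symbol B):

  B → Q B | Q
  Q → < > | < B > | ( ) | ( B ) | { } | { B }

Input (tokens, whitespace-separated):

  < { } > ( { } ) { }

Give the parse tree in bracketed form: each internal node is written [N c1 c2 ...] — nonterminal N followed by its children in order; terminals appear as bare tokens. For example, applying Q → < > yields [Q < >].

[B [Q < [B [Q { }]] >] [B [Q ( [B [Q { }]] )] [B [Q { }]]]]

B
Q B
< B > B
< Q > B
< { } > B
< { } > Q B
< { } > ( B ) B
< { } > ( Q ) B
< { } > ( { } ) B
< { } > ( { } ) Q
< { } > ( { } ) { }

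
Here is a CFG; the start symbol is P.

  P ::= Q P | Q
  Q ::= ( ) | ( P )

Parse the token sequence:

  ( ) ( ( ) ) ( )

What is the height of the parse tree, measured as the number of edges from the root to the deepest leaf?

5

[P [Q ( )] [P [Q ( [P [Q ( )]] )] [P [Q ( )]]]]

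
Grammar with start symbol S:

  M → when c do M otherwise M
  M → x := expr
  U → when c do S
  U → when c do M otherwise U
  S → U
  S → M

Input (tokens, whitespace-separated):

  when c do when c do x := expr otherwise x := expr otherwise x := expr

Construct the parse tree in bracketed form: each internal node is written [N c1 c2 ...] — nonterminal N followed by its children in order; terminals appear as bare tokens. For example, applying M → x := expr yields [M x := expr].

[S [M when c do [M when c do [M x := expr] otherwise [M x := expr]] otherwise [M x := expr]]]

S
M
when c do M otherwise M
when c do when c do M otherwise M otherwise M
when c do when c do x := expr otherwise M otherwise M
when c do when c do x := expr otherwise x := expr otherwise M
when c do when c do x := expr otherwise x := expr otherwise x := expr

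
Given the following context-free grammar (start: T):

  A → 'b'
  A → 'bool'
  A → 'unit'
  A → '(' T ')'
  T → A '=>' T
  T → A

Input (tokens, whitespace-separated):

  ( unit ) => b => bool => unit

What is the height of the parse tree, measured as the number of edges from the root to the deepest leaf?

5

[T [A ( [T [A unit]] )] => [T [A b] => [T [A bool] => [T [A unit]]]]]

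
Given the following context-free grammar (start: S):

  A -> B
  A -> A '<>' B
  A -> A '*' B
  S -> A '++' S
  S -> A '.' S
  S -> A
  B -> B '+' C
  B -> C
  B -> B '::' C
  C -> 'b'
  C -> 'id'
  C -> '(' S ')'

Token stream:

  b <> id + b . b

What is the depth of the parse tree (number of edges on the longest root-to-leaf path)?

5

[S [A [A [B [C b]]] <> [B [B [C id]] + [C b]]] . [S [A [B [C b]]]]]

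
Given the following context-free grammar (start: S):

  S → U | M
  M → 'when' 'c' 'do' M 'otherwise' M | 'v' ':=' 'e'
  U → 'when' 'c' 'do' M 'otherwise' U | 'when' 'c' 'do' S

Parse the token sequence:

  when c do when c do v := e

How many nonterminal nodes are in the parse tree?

6

[S [U when c do [S [U when c do [S [M v := e]]]]]]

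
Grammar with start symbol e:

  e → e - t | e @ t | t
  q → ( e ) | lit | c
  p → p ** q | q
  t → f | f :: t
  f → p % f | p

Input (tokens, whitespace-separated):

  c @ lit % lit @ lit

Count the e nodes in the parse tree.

[e [e [e [t [f [p [q c]]]]] @ [t [f [p [q lit]] % [f [p [q lit]]]]]] @ [t [f [p [q lit]]]]]

3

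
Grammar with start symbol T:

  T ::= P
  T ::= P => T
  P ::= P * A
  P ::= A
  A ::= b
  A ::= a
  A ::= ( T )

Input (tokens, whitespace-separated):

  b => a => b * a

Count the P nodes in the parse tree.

[T [P [A b]] => [T [P [A a]] => [T [P [P [A b]] * [A a]]]]]

4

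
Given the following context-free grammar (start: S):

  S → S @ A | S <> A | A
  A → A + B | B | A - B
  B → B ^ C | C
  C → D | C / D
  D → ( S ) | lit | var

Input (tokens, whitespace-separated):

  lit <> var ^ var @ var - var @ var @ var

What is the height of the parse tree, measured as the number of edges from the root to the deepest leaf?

9

[S [S [S [S [S [A [B [C [D lit]]]]] <> [A [B [B [C [D var]]] ^ [C [D var]]]]] @ [A [A [B [C [D var]]]] - [B [C [D var]]]]] @ [A [B [C [D var]]]]] @ [A [B [C [D var]]]]]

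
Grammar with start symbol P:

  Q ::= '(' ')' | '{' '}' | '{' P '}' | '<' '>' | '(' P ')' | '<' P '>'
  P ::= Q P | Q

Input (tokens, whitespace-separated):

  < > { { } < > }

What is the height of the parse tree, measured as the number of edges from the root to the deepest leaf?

[P [Q < >] [P [Q { [P [Q { }] [P [Q < >]]] }]]]

6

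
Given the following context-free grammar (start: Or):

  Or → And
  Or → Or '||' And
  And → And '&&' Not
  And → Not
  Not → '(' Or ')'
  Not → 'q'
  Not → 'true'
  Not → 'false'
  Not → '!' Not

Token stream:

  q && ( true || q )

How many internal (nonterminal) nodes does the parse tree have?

11

[Or [And [And [Not q]] && [Not ( [Or [Or [And [Not true]]] || [And [Not q]]] )]]]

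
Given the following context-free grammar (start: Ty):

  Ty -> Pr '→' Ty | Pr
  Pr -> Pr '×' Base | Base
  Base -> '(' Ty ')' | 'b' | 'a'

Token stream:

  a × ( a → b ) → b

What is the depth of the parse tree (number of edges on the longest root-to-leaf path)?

7

[Ty [Pr [Pr [Base a]] × [Base ( [Ty [Pr [Base a]] → [Ty [Pr [Base b]]]] )]] → [Ty [Pr [Base b]]]]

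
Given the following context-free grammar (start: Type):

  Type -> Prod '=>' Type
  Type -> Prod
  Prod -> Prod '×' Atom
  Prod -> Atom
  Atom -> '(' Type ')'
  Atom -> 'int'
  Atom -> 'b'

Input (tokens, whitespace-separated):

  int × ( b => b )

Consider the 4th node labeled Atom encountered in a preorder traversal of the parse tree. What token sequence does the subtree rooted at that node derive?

b

[Type [Prod [Prod [Atom int]] × [Atom ( [Type [Prod [Atom b]] => [Type [Prod [Atom b]]]] )]]]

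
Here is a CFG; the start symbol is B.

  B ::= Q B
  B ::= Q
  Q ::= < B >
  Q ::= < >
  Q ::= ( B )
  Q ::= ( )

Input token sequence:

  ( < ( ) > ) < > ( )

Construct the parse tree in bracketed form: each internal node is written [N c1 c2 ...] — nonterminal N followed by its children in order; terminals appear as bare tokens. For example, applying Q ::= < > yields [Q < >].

[B [Q ( [B [Q < [B [Q ( )]] >]] )] [B [Q < >] [B [Q ( )]]]]

B
Q B
( B ) B
( Q ) B
( < B > ) B
( < Q > ) B
( < ( ) > ) B
( < ( ) > ) Q B
( < ( ) > ) < > B
( < ( ) > ) < > Q
( < ( ) > ) < > ( )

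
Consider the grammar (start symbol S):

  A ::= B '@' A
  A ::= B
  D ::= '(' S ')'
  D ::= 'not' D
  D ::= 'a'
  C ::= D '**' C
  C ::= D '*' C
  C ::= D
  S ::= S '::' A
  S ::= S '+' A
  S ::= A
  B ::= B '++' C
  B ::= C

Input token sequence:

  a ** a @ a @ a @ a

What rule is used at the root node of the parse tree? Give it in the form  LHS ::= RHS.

S ::= A

[S [A [B [C [D a] ** [C [D a]]]] @ [A [B [C [D a]]] @ [A [B [C [D a]]] @ [A [B [C [D a]]]]]]]]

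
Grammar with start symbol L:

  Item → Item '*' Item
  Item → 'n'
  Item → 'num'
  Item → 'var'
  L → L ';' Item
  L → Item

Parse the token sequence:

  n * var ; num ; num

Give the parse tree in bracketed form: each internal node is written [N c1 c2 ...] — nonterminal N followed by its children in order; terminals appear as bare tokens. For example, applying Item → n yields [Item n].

[L [L [L [Item [Item n] * [Item var]]] ; [Item num]] ; [Item num]]

L
L ; Item
L ; Item ; Item
Item ; Item ; Item
Item * Item ; Item ; Item
n * Item ; Item ; Item
n * var ; Item ; Item
n * var ; num ; Item
n * var ; num ; num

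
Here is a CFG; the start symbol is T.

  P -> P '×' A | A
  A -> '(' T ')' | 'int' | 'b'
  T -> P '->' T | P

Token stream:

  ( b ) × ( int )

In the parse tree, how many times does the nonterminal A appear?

[T [P [P [A ( [T [P [A b]]] )]] × [A ( [T [P [A int]]] )]]]

4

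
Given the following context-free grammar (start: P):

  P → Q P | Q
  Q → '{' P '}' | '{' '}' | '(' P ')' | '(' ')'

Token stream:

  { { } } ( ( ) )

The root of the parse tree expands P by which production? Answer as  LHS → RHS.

[P [Q { [P [Q { }]] }] [P [Q ( [P [Q ( )]] )]]]

P → Q P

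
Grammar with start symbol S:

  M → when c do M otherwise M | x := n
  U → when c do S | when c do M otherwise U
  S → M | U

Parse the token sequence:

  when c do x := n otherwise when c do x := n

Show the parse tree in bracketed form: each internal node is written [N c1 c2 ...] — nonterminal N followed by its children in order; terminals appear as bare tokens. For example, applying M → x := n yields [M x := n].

S
U
when c do M otherwise U
when c do x := n otherwise U
when c do x := n otherwise when c do S
when c do x := n otherwise when c do M
when c do x := n otherwise when c do x := n

[S [U when c do [M x := n] otherwise [U when c do [S [M x := n]]]]]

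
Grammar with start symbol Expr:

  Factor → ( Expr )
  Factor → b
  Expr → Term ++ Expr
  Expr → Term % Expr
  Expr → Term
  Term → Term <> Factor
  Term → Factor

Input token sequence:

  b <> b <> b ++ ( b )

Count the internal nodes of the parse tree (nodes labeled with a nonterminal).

13

[Expr [Term [Term [Term [Factor b]] <> [Factor b]] <> [Factor b]] ++ [Expr [Term [Factor ( [Expr [Term [Factor b]]] )]]]]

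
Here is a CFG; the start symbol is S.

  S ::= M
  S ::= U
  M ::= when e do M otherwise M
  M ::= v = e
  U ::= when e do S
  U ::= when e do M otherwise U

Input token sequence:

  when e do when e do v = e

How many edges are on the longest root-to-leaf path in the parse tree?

6

[S [U when e do [S [U when e do [S [M v = e]]]]]]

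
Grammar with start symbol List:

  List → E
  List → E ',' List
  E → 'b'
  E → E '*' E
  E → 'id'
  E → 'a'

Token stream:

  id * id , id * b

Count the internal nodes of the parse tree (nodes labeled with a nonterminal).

8

[List [E [E id] * [E id]] , [List [E [E id] * [E b]]]]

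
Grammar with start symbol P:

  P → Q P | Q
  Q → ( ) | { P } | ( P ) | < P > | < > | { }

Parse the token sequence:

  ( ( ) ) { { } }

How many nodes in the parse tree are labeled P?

[P [Q ( [P [Q ( )]] )] [P [Q { [P [Q { }]] }]]]

4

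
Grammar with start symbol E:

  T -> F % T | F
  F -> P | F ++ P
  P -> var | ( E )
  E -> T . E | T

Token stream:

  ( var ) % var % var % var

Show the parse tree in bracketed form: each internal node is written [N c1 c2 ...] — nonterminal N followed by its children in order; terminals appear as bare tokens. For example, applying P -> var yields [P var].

E
T
F % T
P % T
( E ) % T
( T ) % T
( F ) % T
( P ) % T
( var ) % T
( var ) % F % T
( var ) % P % T
( var ) % var % T
( var ) % var % F % T
( var ) % var % P % T
( var ) % var % var % T
( var ) % var % var % F
( var ) % var % var % P
( var ) % var % var % var

[E [T [F [P ( [E [T [F [P var]]]] )]] % [T [F [P var]] % [T [F [P var]] % [T [F [P var]]]]]]]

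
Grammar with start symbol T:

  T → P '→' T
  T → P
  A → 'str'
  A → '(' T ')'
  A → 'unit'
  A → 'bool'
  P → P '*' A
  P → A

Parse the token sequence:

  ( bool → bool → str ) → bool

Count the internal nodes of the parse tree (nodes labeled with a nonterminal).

15

[T [P [A ( [T [P [A bool]] → [T [P [A bool]] → [T [P [A str]]]]] )]] → [T [P [A bool]]]]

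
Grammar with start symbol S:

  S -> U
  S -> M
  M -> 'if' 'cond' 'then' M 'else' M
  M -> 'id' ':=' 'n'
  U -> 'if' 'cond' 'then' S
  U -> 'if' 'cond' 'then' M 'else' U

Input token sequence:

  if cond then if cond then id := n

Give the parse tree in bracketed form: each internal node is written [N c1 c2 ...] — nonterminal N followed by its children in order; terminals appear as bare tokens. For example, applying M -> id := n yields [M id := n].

[S [U if cond then [S [U if cond then [S [M id := n]]]]]]

S
U
if cond then S
if cond then U
if cond then if cond then S
if cond then if cond then M
if cond then if cond then id := n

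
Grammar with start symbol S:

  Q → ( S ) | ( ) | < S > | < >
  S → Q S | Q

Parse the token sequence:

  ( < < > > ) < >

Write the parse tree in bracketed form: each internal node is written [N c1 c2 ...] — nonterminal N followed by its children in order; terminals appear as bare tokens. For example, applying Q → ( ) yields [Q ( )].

S
Q S
( S ) S
( Q ) S
( < S > ) S
( < Q > ) S
( < < > > ) S
( < < > > ) Q
( < < > > ) < >

[S [Q ( [S [Q < [S [Q < >]] >]] )] [S [Q < >]]]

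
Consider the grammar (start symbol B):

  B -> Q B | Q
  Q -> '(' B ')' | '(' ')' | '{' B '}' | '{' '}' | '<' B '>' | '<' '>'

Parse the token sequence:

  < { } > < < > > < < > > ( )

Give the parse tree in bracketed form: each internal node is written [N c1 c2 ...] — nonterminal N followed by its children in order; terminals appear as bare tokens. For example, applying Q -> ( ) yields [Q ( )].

[B [Q < [B [Q { }]] >] [B [Q < [B [Q < >]] >] [B [Q < [B [Q < >]] >] [B [Q ( )]]]]]

B
Q B
< B > B
< Q > B
< { } > B
< { } > Q B
< { } > < B > B
< { } > < Q > B
< { } > < < > > B
< { } > < < > > Q B
< { } > < < > > < B > B
< { } > < < > > < Q > B
< { } > < < > > < < > > B
< { } > < < > > < < > > Q
< { } > < < > > < < > > ( )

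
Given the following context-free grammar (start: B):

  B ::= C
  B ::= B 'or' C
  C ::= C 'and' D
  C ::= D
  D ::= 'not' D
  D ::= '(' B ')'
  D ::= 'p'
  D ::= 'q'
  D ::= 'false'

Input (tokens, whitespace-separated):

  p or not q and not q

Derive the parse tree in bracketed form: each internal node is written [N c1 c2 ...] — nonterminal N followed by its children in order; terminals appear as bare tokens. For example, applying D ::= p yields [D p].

[B [B [C [D p]]] or [C [C [D not [D q]]] and [D not [D q]]]]

B
B or C
C or C
D or C
p or C
p or C and D
p or D and D
p or not D and D
p or not q and D
p or not q and not D
p or not q and not q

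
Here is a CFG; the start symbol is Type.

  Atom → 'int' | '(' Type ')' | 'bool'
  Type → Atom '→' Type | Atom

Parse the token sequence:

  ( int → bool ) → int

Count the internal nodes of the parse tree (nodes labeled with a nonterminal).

8

[Type [Atom ( [Type [Atom int] → [Type [Atom bool]]] )] → [Type [Atom int]]]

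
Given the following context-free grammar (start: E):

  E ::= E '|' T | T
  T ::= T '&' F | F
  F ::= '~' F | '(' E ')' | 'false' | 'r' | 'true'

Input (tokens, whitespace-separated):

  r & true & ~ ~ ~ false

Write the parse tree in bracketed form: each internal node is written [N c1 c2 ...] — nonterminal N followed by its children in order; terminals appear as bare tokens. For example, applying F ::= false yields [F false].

[E [T [T [T [F r]] & [F true]] & [F ~ [F ~ [F ~ [F false]]]]]]

E
T
T & F
T & F & F
F & F & F
r & F & F
r & true & F
r & true & ~ F
r & true & ~ ~ F
r & true & ~ ~ ~ F
r & true & ~ ~ ~ false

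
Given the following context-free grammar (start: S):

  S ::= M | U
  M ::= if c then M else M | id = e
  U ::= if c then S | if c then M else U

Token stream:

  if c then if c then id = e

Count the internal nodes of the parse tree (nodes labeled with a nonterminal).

6

[S [U if c then [S [U if c then [S [M id = e]]]]]]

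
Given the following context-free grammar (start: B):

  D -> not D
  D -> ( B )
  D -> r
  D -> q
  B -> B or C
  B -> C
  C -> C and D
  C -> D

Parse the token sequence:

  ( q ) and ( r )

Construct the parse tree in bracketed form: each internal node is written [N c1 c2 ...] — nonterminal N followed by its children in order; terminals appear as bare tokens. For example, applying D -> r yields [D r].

[B [C [C [D ( [B [C [D q]]] )]] and [D ( [B [C [D r]]] )]]]

B
C
C and D
D and D
( B ) and D
( C ) and D
( D ) and D
( q ) and D
( q ) and ( B )
( q ) and ( C )
( q ) and ( D )
( q ) and ( r )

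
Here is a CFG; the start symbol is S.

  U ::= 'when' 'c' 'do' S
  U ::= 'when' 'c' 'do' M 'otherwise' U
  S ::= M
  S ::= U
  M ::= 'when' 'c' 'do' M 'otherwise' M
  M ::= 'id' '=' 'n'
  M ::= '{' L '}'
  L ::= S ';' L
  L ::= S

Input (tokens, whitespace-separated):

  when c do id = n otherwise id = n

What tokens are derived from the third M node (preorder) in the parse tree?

id = n

[S [M when c do [M id = n] otherwise [M id = n]]]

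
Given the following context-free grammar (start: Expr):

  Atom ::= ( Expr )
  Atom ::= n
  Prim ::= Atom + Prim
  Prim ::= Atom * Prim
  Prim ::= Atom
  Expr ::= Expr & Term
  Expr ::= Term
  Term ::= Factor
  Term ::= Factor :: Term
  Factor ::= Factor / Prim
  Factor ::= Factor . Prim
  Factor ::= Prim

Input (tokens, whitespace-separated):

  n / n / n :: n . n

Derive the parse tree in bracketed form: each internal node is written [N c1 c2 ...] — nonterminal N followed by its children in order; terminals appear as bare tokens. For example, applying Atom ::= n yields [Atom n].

Expr
Term
Factor :: Term
Factor / Prim :: Term
Factor / Prim / Prim :: Term
Prim / Prim / Prim :: Term
Atom / Prim / Prim :: Term
n / Prim / Prim :: Term
n / Atom / Prim :: Term
n / n / Prim :: Term
n / n / Atom :: Term
n / n / n :: Term
n / n / n :: Factor
n / n / n :: Factor . Prim
n / n / n :: Prim . Prim
n / n / n :: Atom . Prim
n / n / n :: n . Prim
n / n / n :: n . Atom
n / n / n :: n . n

[Expr [Term [Factor [Factor [Factor [Prim [Atom n]]] / [Prim [Atom n]]] / [Prim [Atom n]]] :: [Term [Factor [Factor [Prim [Atom n]]] . [Prim [Atom n]]]]]]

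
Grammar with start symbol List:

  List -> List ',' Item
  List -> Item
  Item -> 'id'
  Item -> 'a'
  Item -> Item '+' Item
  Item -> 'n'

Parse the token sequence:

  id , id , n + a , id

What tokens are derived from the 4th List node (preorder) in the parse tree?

id

[List [List [List [List [Item id]] , [Item id]] , [Item [Item n] + [Item a]]] , [Item id]]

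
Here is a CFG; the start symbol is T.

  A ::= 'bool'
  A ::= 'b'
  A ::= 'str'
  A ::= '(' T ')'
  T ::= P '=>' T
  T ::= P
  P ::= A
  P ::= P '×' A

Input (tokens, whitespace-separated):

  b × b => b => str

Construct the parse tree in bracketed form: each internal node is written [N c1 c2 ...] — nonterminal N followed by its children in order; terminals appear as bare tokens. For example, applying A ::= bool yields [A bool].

T
P => T
P × A => T
A × A => T
b × A => T
b × b => T
b × b => P => T
b × b => A => T
b × b => b => T
b × b => b => P
b × b => b => A
b × b => b => str

[T [P [P [A b]] × [A b]] => [T [P [A b]] => [T [P [A str]]]]]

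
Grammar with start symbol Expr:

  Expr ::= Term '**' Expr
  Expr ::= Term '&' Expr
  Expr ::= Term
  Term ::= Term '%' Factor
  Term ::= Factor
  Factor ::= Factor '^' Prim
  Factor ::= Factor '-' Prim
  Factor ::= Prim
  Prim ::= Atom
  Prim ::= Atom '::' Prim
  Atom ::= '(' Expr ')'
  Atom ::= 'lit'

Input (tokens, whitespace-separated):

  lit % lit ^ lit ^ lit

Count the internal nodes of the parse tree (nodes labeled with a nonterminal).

[Expr [Term [Term [Factor [Prim [Atom lit]]]] % [Factor [Factor [Factor [Prim [Atom lit]]] ^ [Prim [Atom lit]]] ^ [Prim [Atom lit]]]]]

15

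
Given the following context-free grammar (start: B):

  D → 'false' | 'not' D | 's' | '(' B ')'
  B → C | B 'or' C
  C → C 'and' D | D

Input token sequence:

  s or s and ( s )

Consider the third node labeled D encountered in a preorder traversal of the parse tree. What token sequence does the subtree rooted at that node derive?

( s )

[B [B [C [D s]]] or [C [C [D s]] and [D ( [B [C [D s]]] )]]]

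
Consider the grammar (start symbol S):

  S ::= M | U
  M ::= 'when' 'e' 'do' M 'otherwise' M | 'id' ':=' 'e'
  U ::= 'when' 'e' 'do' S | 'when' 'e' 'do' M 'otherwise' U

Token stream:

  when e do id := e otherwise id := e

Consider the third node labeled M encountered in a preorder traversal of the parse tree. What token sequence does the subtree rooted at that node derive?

[S [M when e do [M id := e] otherwise [M id := e]]]

id := e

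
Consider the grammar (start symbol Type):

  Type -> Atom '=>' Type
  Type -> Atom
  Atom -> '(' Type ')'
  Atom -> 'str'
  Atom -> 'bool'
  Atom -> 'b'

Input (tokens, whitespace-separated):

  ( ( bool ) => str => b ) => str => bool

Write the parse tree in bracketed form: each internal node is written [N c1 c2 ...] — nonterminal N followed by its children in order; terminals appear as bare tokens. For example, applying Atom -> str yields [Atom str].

[Type [Atom ( [Type [Atom ( [Type [Atom bool]] )] => [Type [Atom str] => [Type [Atom b]]]] )] => [Type [Atom str] => [Type [Atom bool]]]]

Type
Atom => Type
( Type ) => Type
( Atom => Type ) => Type
( ( Type ) => Type ) => Type
( ( Atom ) => Type ) => Type
( ( bool ) => Type ) => Type
( ( bool ) => Atom => Type ) => Type
( ( bool ) => str => Type ) => Type
( ( bool ) => str => Atom ) => Type
( ( bool ) => str => b ) => Type
( ( bool ) => str => b ) => Atom => Type
( ( bool ) => str => b ) => str => Type
( ( bool ) => str => b ) => str => Atom
( ( bool ) => str => b ) => str => bool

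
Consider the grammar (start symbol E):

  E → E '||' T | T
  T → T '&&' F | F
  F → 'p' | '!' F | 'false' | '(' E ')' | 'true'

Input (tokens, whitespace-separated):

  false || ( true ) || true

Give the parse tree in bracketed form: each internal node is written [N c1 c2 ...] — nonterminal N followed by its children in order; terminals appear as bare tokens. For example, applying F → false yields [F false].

[E [E [E [T [F false]]] || [T [F ( [E [T [F true]]] )]]] || [T [F true]]]

E
E || T
E || T || T
T || T || T
F || T || T
false || T || T
false || F || T
false || ( E ) || T
false || ( T ) || T
false || ( F ) || T
false || ( true ) || T
false || ( true ) || F
false || ( true ) || true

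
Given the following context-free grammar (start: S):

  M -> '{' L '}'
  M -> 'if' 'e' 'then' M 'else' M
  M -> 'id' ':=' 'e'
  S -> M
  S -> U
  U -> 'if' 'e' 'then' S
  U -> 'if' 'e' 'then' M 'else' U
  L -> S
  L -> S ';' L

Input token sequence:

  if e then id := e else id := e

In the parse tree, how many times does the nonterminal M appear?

[S [M if e then [M id := e] else [M id := e]]]

3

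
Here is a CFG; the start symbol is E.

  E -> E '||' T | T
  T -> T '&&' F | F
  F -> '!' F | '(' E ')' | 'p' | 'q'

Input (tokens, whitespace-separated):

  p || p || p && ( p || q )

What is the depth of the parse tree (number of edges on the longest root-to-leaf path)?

[E [E [E [T [F p]]] || [T [F p]]] || [T [T [F p]] && [F ( [E [E [T [F p]]] || [T [F q]]] )]]]

7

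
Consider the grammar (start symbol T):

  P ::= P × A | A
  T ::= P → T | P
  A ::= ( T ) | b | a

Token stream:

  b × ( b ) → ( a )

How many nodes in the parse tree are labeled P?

[T [P [P [A b]] × [A ( [T [P [A b]]] )]] → [T [P [A ( [T [P [A a]]] )]]]]

5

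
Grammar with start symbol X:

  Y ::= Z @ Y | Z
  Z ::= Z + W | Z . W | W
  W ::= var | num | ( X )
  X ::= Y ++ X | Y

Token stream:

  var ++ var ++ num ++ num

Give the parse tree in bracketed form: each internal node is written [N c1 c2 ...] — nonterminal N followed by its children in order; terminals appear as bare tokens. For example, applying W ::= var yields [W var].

[X [Y [Z [W var]]] ++ [X [Y [Z [W var]]] ++ [X [Y [Z [W num]]] ++ [X [Y [Z [W num]]]]]]]

X
Y ++ X
Z ++ X
W ++ X
var ++ X
var ++ Y ++ X
var ++ Z ++ X
var ++ W ++ X
var ++ var ++ X
var ++ var ++ Y ++ X
var ++ var ++ Z ++ X
var ++ var ++ W ++ X
var ++ var ++ num ++ X
var ++ var ++ num ++ Y
var ++ var ++ num ++ Z
var ++ var ++ num ++ W
var ++ var ++ num ++ num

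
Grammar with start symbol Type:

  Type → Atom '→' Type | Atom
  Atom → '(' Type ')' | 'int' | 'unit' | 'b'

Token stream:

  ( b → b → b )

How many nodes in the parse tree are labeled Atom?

4

[Type [Atom ( [Type [Atom b] → [Type [Atom b] → [Type [Atom b]]]] )]]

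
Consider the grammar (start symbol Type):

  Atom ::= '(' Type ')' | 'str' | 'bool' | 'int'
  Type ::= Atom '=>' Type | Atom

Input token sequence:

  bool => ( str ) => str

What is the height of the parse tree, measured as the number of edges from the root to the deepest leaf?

[Type [Atom bool] => [Type [Atom ( [Type [Atom str]] )] => [Type [Atom str]]]]

5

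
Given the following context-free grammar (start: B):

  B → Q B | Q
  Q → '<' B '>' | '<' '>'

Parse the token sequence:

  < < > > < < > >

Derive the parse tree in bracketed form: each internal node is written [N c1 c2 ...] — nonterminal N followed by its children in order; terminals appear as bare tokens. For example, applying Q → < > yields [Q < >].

[B [Q < [B [Q < >]] >] [B [Q < [B [Q < >]] >]]]

B
Q B
< B > B
< Q > B
< < > > B
< < > > Q
< < > > < B >
< < > > < Q >
< < > > < < > >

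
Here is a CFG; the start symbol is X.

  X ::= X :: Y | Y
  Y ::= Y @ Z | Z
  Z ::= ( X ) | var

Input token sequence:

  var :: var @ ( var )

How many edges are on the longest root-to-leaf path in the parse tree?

[X [X [Y [Z var]]] :: [Y [Y [Z var]] @ [Z ( [X [Y [Z var]]] )]]]

6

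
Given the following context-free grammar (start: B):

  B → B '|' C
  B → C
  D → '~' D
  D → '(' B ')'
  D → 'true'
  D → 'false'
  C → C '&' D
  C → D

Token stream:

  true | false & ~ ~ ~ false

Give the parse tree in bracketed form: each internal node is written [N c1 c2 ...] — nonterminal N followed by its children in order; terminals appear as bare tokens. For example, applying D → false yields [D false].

B
B | C
C | C
D | C
true | C
true | C & D
true | D & D
true | false & D
true | false & ~ D
true | false & ~ ~ D
true | false & ~ ~ ~ D
true | false & ~ ~ ~ false

[B [B [C [D true]]] | [C [C [D false]] & [D ~ [D ~ [D ~ [D false]]]]]]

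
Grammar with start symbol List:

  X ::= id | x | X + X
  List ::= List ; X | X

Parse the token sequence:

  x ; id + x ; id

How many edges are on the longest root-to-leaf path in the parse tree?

[List [List [List [X x]] ; [X [X id] + [X x]]] ; [X id]]

4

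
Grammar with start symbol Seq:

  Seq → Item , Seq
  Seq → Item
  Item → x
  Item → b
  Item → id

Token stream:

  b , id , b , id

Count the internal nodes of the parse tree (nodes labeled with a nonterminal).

8

[Seq [Item b] , [Seq [Item id] , [Seq [Item b] , [Seq [Item id]]]]]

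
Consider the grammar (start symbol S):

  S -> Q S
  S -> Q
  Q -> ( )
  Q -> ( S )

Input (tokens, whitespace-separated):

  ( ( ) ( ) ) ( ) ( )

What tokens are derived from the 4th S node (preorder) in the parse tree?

[S [Q ( [S [Q ( )] [S [Q ( )]]] )] [S [Q ( )] [S [Q ( )]]]]

( ) ( )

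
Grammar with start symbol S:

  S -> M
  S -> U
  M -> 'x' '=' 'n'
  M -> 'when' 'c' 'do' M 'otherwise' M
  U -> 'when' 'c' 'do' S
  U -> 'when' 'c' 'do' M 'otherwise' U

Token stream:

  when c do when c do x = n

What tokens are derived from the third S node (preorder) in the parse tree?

x = n

[S [U when c do [S [U when c do [S [M x = n]]]]]]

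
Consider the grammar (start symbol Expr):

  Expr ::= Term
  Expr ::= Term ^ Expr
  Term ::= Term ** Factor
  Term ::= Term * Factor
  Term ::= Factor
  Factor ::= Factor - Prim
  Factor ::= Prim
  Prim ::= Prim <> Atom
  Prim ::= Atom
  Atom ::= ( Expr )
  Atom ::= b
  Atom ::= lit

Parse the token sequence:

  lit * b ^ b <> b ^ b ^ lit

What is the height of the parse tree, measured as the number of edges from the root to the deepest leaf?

8

[Expr [Term [Term [Factor [Prim [Atom lit]]]] * [Factor [Prim [Atom b]]]] ^ [Expr [Term [Factor [Prim [Prim [Atom b]] <> [Atom b]]]] ^ [Expr [Term [Factor [Prim [Atom b]]]] ^ [Expr [Term [Factor [Prim [Atom lit]]]]]]]]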